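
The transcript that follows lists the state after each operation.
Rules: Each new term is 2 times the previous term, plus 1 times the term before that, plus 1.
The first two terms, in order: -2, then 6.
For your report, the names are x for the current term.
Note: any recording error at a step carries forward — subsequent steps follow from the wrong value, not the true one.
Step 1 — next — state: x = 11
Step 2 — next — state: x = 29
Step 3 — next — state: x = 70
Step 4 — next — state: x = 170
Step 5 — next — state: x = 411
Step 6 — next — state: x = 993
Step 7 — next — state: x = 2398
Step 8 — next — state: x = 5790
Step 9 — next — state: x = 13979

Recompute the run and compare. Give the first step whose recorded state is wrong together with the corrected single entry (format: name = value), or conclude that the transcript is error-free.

Recomputing the run from the initial state:
step 1: x = 11
step 2: x = 29
step 3: x = 70
step 4: x = 170
step 5: x = 411
step 6: x = 993
step 7: x = 2398
step 8: x = 5790
step 9: x = 13979
This matches the transcript at every step.

no error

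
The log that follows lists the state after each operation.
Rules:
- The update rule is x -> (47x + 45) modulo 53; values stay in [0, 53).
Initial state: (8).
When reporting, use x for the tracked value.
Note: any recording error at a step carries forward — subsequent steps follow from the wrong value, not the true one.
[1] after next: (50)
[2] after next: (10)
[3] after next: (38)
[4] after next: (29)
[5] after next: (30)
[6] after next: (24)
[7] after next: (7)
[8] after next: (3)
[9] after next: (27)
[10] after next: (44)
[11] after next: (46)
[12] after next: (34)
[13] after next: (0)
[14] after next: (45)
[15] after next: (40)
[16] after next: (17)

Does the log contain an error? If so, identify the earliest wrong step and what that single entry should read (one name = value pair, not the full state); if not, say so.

Recomputing the run from the initial state:
step 1: x = 50
step 2: x = 10
step 3: x = 38
step 4: x = 29
step 5: x = 30
step 6: x = 24
step 7: x = 7
step 8: x = 3
step 9: x = 27
step 10: x = 42
step 11: x = 5
step 12: x = 15
step 13: x = 8
step 14: x = 50
step 15: x = 10
step 16: x = 38
The first disagreement with the log is at step 10, where the value should be x = 42.

step 10, x = 42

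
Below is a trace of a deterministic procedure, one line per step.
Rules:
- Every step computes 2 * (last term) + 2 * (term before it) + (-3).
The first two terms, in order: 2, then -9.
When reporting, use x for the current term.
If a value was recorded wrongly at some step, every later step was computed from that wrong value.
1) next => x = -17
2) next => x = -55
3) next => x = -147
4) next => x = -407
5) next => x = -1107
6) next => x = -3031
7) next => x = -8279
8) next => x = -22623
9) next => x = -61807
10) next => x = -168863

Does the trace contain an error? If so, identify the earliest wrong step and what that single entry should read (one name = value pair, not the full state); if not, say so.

step 1: x = 2*(-9) + (2)*(2) + (-3) = -17 -> verified
step 2: x = 2*(-17) + (2)*(-9) + (-3) = -55 -> confirmed correct
step 3: x = 2*(-55) + (2)*(-17) + (-3) = -147 -> verified
step 4: x = 2*(-147) + (2)*(-55) + (-3) = -407 -> no discrepancy
step 5: x = 2*(-407) + (2)*(-147) + (-3) = -1111 -> the trace disagrees here
First incorrect step: 5; the correct value is x = -1111.

step 5, x = -1111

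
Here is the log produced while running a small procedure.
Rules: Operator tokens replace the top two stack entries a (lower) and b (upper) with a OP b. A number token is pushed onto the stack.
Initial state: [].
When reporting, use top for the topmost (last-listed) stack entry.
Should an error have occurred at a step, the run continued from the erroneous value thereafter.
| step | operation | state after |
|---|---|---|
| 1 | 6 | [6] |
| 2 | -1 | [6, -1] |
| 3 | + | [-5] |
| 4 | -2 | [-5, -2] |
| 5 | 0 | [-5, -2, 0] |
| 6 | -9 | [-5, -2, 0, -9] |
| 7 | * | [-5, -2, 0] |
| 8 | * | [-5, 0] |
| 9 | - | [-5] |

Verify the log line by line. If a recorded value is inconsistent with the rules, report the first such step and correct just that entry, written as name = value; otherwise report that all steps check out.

step 3, top = 5

Step 1: push 6: top = 6 — consistent with the log.
Step 2: push -1: top = -1 — in agreement.
Step 3: 6 + -1 = 5 — the entry is off here.
First deviation found at step 3; the corrected entry is top = 5.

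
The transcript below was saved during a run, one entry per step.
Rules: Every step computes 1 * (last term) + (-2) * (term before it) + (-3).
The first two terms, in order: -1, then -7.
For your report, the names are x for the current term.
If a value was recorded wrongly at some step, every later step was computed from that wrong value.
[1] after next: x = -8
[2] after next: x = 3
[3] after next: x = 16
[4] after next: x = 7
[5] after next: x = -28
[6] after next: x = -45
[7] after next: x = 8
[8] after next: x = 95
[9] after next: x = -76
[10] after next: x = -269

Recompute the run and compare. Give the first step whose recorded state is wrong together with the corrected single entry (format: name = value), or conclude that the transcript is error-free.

Recomputing the run from the initial state:
step 1: x = -8
step 2: x = 3
step 3: x = 16
step 4: x = 7
step 5: x = -28
step 6: x = -45
step 7: x = 8
step 8: x = 95
step 9: x = 76
step 10: x = -117
The first disagreement with the transcript is at step 9, where the value should be x = 76.

step 9, x = 76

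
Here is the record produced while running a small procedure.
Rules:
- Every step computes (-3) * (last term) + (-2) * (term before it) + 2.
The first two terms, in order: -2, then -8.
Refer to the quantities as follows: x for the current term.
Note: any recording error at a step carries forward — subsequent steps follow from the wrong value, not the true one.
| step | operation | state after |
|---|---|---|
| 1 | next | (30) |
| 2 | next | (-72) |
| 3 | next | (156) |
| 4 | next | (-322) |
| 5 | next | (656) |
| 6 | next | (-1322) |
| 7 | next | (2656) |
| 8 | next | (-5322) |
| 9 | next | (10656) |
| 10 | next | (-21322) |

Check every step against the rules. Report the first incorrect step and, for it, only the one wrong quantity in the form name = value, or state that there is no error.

Recomputing the run from the initial state:
step 1: x = 30
step 2: x = -72
step 3: x = 158
step 4: x = -328
step 5: x = 670
step 6: x = -1352
step 7: x = 2718
step 8: x = -5448
step 9: x = 10910
step 10: x = -21832
The first disagreement with the record is at step 3, where the value should be x = 158.

step 3, x = 158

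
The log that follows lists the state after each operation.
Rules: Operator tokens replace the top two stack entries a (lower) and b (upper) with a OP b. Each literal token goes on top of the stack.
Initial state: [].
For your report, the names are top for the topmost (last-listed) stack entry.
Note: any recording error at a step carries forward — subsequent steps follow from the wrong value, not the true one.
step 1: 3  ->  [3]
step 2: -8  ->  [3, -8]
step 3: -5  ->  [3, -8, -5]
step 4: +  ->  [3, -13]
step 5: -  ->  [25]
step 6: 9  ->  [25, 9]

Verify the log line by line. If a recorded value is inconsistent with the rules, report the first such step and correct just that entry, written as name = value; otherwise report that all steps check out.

Recomputing the run from the initial state:
step 1: [3]
step 2: [3, -8]
step 3: [3, -8, -5]
step 4: [3, -13]
step 5: [16]
step 6: [16, 9]
The first disagreement with the log is at step 5, where the value should be top = 16.

step 5, top = 16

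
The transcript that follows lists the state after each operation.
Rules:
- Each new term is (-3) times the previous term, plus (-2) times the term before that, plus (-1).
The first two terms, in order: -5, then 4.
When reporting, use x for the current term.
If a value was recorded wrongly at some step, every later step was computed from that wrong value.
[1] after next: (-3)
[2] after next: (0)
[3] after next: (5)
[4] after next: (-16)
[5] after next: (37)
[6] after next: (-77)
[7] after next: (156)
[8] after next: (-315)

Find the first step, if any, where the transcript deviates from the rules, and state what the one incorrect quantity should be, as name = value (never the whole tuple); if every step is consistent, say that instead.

step 6, x = -80

Recomputing the run from the initial state:
step 1: x = -3
step 2: x = 0
step 3: x = 5
step 4: x = -16
step 5: x = 37
step 6: x = -80
step 7: x = 165
step 8: x = -336
The first disagreement with the transcript is at step 6, where the value should be x = -80.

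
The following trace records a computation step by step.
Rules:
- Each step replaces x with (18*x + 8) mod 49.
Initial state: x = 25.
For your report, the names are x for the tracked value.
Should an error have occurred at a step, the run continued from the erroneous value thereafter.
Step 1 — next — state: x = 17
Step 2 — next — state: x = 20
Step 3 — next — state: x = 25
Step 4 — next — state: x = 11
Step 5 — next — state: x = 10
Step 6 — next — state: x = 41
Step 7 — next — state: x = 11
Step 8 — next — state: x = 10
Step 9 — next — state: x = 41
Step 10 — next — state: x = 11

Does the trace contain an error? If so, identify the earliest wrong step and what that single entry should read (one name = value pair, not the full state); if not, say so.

step 4, x = 17

Step 1: x = (18*25 + 8) mod 49 = 17 — confirmed correct.
Step 2: x = (18*17 + 8) mod 49 = 20 — matches.
Step 3: x = (18*20 + 8) mod 49 = 25 — confirmed correct.
Step 4: x = (18*25 + 8) mod 49 = 17 — first mismatch against the trace.
First deviation found at step 4; the corrected entry is x = 17.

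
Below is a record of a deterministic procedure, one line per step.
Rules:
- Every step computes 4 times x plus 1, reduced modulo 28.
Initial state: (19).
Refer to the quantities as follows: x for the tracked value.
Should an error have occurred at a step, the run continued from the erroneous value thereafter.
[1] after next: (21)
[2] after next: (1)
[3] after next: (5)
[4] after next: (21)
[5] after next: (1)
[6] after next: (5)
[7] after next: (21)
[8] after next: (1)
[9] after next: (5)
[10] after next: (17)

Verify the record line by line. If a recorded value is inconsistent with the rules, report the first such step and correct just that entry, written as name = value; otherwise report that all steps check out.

step 10, x = 21

Step 1: x = (4*19 + 1) mod 28 = 21 — matches.
Step 2: x = (4*21 + 1) mod 28 = 1 — no discrepancy.
Step 3: x = (4*1 + 1) mod 28 = 5 — verified.
Step 4: x = (4*5 + 1) mod 28 = 21 — matches.
Step 5: x = (4*21 + 1) mod 28 = 1 — no discrepancy.
Step 6: x = (4*1 + 1) mod 28 = 5 — checks out.
Step 7: x = (4*5 + 1) mod 28 = 21 — in agreement.
Step 8: x = (4*21 + 1) mod 28 = 1 — agrees with the record.
Step 9: x = (4*1 + 1) mod 28 = 5 — checks out.
Step 10: x = (4*5 + 1) mod 28 = 21 — the record disagrees here.
The earliest wrong entry is at step 10: it should read x = 21.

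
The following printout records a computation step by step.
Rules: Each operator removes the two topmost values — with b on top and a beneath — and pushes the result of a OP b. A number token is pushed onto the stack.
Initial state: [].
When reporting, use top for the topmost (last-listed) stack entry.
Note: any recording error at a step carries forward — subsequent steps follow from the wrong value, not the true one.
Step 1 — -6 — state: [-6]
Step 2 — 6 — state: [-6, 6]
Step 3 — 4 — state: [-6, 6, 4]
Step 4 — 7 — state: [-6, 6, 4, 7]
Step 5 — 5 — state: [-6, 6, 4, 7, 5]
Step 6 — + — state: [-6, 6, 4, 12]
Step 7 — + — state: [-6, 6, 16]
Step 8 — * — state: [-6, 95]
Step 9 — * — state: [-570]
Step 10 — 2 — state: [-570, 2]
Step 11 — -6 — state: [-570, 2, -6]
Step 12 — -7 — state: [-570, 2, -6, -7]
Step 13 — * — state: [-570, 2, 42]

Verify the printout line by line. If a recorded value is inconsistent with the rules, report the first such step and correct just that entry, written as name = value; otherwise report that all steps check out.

Step 1: push -6: top = -6 — same as recorded.
Step 2: push 6: top = 6 — agrees with the printout.
Step 3: push 4: top = 4 — agrees with the printout.
Step 4: push 7: top = 7 — consistent with the printout.
Step 5: push 5: top = 5 — same as recorded.
Step 6: 7 + 5 = 12 — confirmed correct.
Step 7: 4 + 12 = 16 — exactly as logged.
Step 8: 6 * 16 = 96 — a discrepancy with the printout.
Conclusion: step 8 carries the first error; the entry should be top = 96.

step 8, top = 96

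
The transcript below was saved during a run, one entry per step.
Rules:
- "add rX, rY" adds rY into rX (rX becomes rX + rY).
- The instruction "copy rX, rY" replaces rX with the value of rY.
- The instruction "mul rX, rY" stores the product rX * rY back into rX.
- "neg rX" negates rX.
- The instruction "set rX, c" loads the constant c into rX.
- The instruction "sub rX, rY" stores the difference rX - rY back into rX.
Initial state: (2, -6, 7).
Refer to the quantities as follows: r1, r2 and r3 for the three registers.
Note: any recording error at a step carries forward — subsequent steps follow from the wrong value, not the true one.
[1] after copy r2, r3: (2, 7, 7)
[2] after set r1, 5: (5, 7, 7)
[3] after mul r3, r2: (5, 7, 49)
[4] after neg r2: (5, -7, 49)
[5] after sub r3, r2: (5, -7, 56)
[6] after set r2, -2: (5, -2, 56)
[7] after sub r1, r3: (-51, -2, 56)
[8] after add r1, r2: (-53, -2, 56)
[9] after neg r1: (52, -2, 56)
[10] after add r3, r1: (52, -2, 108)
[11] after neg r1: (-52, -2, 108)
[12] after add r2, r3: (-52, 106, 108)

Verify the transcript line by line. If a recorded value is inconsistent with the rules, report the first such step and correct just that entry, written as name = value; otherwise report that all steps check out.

step 9, r1 = 53

Recomputing the run from the initial state:
step 1: r1 = 2, r2 = 7, r3 = 7
step 2: r1 = 5, r2 = 7, r3 = 7
step 3: r1 = 5, r2 = 7, r3 = 49
step 4: r1 = 5, r2 = -7, r3 = 49
step 5: r1 = 5, r2 = -7, r3 = 56
step 6: r1 = 5, r2 = -2, r3 = 56
step 7: r1 = -51, r2 = -2, r3 = 56
step 8: r1 = -53, r2 = -2, r3 = 56
step 9: r1 = 53, r2 = -2, r3 = 56
step 10: r1 = 53, r2 = -2, r3 = 109
step 11: r1 = -53, r2 = -2, r3 = 109
step 12: r1 = -53, r2 = 107, r3 = 109
The first disagreement with the transcript is at step 9, where the value should be r1 = 53.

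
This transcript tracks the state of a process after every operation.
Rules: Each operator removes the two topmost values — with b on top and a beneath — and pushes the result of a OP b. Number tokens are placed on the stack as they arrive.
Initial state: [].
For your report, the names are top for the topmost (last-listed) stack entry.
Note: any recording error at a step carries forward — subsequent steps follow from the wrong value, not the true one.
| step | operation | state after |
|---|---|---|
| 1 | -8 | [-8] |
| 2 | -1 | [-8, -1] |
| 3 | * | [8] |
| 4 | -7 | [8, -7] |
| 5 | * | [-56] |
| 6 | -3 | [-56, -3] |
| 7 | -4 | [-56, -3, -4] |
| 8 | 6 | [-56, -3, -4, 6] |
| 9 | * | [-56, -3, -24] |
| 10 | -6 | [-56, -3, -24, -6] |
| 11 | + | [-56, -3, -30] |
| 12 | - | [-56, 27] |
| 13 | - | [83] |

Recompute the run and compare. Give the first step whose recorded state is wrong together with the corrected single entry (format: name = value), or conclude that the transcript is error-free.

Recomputing the run from the initial state:
step 1: [-8]
step 2: [-8, -1]
step 3: [8]
step 4: [8, -7]
step 5: [-56]
step 6: [-56, -3]
step 7: [-56, -3, -4]
step 8: [-56, -3, -4, 6]
step 9: [-56, -3, -24]
step 10: [-56, -3, -24, -6]
step 11: [-56, -3, -30]
step 12: [-56, 27]
step 13: [-83]
The first disagreement with the transcript is at step 13, where the value should be top = -83.

step 13, top = -83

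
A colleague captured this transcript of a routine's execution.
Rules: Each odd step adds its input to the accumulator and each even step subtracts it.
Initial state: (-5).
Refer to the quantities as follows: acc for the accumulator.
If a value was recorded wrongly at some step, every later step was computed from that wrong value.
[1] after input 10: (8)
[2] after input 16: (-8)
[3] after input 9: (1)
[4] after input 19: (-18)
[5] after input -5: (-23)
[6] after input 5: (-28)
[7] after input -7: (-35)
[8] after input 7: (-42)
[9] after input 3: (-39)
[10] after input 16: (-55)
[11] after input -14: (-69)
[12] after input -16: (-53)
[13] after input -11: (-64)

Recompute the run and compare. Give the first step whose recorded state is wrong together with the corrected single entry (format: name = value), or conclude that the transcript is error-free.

step 1, acc = 5

Recomputing the run from the initial state:
step 1: acc = 5
step 2: acc = -11
step 3: acc = -2
step 4: acc = -21
step 5: acc = -26
step 6: acc = -31
step 7: acc = -38
step 8: acc = -45
step 9: acc = -42
step 10: acc = -58
step 11: acc = -72
step 12: acc = -56
step 13: acc = -67
The first disagreement with the transcript is at step 1, where the value should be acc = 5.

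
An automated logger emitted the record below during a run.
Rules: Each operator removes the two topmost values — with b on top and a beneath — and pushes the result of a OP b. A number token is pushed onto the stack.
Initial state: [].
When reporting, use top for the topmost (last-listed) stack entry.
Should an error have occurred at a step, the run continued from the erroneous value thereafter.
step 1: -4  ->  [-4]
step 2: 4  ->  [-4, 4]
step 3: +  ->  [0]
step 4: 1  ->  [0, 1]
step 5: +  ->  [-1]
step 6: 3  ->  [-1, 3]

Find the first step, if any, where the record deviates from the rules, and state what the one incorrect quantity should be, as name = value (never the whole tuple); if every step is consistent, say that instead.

step 5, top = 1

1. push -4: top = -4 (confirmed correct)
2. push 4: top = 4 (no discrepancy)
3. -4 + 4 = 0 (in agreement)
4. push 1: top = 1 (exactly as logged)
5. 0 + 1 = 1 (this is not what the record shows)
First incorrect step: 5; the correct value is top = 1.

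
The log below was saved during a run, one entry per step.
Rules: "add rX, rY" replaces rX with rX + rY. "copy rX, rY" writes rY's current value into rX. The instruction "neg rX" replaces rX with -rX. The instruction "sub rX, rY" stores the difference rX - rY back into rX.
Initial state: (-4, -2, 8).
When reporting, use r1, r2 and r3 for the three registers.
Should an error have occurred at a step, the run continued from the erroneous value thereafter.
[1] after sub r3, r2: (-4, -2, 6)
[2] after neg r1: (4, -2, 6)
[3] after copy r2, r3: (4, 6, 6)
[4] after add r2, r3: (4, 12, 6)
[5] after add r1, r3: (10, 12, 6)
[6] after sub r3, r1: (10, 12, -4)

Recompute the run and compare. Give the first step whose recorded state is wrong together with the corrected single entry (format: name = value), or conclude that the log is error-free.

step 1, r3 = 10

1. r3 = 8 - -2 = 10 (the entry is off here)
That makes step 1 the first incorrect line — r3 = 10 is what it should show.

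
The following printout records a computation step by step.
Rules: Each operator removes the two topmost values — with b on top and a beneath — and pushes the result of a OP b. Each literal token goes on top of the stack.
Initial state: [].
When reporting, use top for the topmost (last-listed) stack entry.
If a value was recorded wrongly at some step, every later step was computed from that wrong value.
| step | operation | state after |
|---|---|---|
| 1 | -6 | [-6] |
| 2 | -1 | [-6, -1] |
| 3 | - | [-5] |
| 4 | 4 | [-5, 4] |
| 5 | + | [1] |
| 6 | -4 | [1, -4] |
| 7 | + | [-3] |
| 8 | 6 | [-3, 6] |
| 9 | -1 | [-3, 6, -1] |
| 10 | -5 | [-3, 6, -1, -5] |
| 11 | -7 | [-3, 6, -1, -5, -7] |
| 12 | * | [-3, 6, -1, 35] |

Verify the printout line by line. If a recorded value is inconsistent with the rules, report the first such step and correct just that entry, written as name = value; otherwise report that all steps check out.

step 5, top = -1

Recomputing the run from the initial state:
step 1: [-6]
step 2: [-6, -1]
step 3: [-5]
step 4: [-5, 4]
step 5: [-1]
step 6: [-1, -4]
step 7: [-5]
step 8: [-5, 6]
step 9: [-5, 6, -1]
step 10: [-5, 6, -1, -5]
step 11: [-5, 6, -1, -5, -7]
step 12: [-5, 6, -1, 35]
The first disagreement with the printout is at step 5, where the value should be top = -1.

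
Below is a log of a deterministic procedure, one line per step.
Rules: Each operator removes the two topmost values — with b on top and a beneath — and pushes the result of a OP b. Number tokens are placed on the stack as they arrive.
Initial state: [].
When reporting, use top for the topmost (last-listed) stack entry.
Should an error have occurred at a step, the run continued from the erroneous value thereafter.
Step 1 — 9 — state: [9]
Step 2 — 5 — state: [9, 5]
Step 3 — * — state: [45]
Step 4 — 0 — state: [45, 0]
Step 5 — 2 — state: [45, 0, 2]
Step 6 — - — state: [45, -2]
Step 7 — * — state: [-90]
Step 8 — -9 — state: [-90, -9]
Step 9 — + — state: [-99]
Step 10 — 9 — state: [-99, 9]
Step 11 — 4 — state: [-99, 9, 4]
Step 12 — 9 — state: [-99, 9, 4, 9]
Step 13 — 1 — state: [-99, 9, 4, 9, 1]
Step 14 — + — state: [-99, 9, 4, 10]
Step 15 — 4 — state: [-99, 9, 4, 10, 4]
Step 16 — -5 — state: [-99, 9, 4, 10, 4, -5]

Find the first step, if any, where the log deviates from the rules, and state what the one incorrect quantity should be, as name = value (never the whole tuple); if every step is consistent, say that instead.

Recomputing the run from the initial state:
step 1: [9]
step 2: [9, 5]
step 3: [45]
step 4: [45, 0]
step 5: [45, 0, 2]
step 6: [45, -2]
step 7: [-90]
step 8: [-90, -9]
step 9: [-99]
step 10: [-99, 9]
step 11: [-99, 9, 4]
step 12: [-99, 9, 4, 9]
step 13: [-99, 9, 4, 9, 1]
step 14: [-99, 9, 4, 10]
step 15: [-99, 9, 4, 10, 4]
step 16: [-99, 9, 4, 10, 4, -5]
This matches the log at every step.

no error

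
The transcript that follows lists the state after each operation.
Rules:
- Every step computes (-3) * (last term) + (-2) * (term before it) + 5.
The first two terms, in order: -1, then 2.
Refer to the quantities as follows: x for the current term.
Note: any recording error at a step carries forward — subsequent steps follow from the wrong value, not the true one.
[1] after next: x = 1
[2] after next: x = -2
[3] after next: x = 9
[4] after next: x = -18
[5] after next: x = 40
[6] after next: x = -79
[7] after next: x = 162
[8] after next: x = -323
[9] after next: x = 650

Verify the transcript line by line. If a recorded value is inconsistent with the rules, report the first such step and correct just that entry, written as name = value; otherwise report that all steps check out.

step 5, x = 41

Recomputing the run from the initial state:
step 1: x = 1
step 2: x = -2
step 3: x = 9
step 4: x = -18
step 5: x = 41
step 6: x = -82
step 7: x = 169
step 8: x = -338
step 9: x = 681
The first disagreement with the transcript is at step 5, where the value should be x = 41.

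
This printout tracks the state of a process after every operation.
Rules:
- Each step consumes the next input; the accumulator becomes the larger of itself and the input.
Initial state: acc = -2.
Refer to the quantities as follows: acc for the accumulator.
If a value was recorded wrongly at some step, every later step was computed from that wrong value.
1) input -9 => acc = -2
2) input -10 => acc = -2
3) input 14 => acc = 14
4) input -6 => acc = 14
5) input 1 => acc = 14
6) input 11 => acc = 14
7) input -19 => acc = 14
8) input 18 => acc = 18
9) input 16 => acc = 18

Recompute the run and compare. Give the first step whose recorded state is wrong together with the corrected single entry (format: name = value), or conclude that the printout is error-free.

1. acc = max(-2, -9) = -2 (agrees with the printout)
2. acc = max(-2, -10) = -2 (verified)
3. acc = max(-2, 14) = 14 (consistent with the printout)
4. acc = max(14, -6) = 14 (in agreement)
5. acc = max(14, 1) = 14 (agrees with the printout)
6. acc = max(14, 11) = 14 (same as recorded)
7. acc = max(14, -19) = 14 (no discrepancy)
8. acc = max(14, 18) = 18 (in agreement)
9. acc = max(18, 16) = 18 (checks out)
Every step is consistent.

no error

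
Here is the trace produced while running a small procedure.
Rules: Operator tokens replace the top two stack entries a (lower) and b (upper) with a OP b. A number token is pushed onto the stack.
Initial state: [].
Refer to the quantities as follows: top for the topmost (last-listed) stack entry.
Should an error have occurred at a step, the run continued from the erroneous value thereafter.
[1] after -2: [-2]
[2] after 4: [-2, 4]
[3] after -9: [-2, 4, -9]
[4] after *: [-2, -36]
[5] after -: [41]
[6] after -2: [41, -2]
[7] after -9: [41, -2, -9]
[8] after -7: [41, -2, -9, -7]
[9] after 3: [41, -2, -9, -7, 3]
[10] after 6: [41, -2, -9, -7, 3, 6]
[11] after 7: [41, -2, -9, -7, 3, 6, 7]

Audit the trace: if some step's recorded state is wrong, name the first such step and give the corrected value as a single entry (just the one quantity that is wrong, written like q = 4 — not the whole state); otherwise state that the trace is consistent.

step 1: push -2: top = -2 -> consistent with the trace
step 2: push 4: top = 4 -> agrees with the trace
step 3: push -9: top = -9 -> agrees with the trace
step 4: 4 * -9 = -36 -> matches
step 5: -2 - -36 = 34 -> this is not what the trace shows
First incorrect step: 5; the correct value is top = 34.

step 5, top = 34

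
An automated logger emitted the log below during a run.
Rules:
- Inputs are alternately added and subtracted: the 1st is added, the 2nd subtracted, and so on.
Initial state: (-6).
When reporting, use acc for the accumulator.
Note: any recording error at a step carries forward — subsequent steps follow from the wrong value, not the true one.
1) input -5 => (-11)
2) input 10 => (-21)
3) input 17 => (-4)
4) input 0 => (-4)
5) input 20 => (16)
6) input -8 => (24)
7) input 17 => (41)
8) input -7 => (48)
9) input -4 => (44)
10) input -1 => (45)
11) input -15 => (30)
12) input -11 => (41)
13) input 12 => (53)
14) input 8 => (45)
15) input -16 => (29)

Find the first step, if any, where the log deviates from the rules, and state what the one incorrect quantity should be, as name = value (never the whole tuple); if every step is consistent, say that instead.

step 1: acc = -6 + -5 = -11 -> consistent with the log
step 2: acc = -11 - 10 = -21 -> verified
step 3: acc = -21 + 17 = -4 -> in agreement
step 4: acc = -4 - 0 = -4 -> in agreement
step 5: acc = -4 + 20 = 16 -> checks out
step 6: acc = 16 - -8 = 24 -> in agreement
step 7: acc = 24 + 17 = 41 -> same as recorded
step 8: acc = 41 - -7 = 48 -> confirmed correct
step 9: acc = 48 + -4 = 44 -> consistent with the log
step 10: acc = 44 - -1 = 45 -> no discrepancy
step 11: acc = 45 + -15 = 30 -> matches
step 12: acc = 30 - -11 = 41 -> no discrepancy
step 13: acc = 41 + 12 = 53 -> same as recorded
step 14: acc = 53 - 8 = 45 -> agrees with the log
step 15: acc = 45 + -16 = 29 -> verified
The whole run recomputes cleanly — no discrepancies.

no error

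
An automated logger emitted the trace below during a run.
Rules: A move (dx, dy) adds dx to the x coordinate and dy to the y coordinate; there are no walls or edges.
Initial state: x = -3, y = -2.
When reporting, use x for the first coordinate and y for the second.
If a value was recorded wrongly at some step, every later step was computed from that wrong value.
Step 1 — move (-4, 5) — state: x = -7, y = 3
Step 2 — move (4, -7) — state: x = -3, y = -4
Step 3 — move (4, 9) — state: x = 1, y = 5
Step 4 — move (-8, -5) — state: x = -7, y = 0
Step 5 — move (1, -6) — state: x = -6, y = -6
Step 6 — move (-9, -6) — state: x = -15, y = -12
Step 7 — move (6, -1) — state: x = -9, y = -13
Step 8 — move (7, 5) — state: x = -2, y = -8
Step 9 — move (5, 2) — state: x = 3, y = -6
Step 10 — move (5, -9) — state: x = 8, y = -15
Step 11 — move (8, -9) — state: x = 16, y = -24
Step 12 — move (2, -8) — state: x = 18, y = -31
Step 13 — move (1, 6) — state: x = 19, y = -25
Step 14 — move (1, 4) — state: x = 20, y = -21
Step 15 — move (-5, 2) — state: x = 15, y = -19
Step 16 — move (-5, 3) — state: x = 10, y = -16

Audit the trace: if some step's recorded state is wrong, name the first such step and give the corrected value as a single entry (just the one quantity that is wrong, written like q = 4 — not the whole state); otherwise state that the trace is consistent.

step 1: x = -3 + (-4) = -7, y = -2 + (5) = 3 -> checks out
step 2: x = -7 + (4) = -3, y = 3 + (-7) = -4 -> in agreement
step 3: x = -3 + (4) = 1, y = -4 + (9) = 5 -> in agreement
step 4: x = 1 + (-8) = -7, y = 5 + (-5) = 0 -> exactly as logged
step 5: x = -7 + (1) = -6, y = 0 + (-6) = -6 -> confirmed correct
step 6: x = -6 + (-9) = -15, y = -6 + (-6) = -12 -> exactly as logged
step 7: x = -15 + (6) = -9, y = -12 + (-1) = -13 -> same as recorded
step 8: x = -9 + (7) = -2, y = -13 + (5) = -8 -> verified
step 9: x = -2 + (5) = 3, y = -8 + (2) = -6 -> confirmed correct
step 10: x = 3 + (5) = 8, y = -6 + (-9) = -15 -> agrees with the trace
step 11: x = 8 + (8) = 16, y = -15 + (-9) = -24 -> same as recorded
step 12: x = 16 + (2) = 18, y = -24 + (-8) = -32 -> the trace disagrees here
Conclusion: step 12 carries the first error; the entry should be y = -32.

step 12, y = -32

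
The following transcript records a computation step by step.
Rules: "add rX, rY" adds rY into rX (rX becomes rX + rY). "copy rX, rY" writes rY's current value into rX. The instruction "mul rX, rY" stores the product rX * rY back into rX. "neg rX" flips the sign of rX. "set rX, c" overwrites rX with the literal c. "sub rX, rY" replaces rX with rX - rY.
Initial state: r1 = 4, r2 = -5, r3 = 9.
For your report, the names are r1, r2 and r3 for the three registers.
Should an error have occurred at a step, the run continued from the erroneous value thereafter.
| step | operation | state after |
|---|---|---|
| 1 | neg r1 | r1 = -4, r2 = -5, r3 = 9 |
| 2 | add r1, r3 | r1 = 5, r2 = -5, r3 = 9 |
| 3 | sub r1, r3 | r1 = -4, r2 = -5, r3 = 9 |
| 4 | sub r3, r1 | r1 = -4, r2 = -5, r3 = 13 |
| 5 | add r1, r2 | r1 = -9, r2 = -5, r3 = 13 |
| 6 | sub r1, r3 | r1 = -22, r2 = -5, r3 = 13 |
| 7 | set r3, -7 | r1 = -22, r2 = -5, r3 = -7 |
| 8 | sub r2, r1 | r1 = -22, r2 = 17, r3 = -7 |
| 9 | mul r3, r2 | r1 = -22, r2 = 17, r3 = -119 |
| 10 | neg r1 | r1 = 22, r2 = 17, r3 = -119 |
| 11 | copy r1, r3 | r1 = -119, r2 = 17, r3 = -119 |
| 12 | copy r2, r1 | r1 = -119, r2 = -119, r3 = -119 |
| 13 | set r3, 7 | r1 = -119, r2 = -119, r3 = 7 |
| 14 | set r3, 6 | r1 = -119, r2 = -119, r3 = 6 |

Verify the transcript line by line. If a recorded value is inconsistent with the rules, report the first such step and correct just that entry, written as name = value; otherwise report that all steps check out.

1. r1 = -(4) = -4 (in agreement)
2. r1 = -4 + 9 = 5 (matches)
3. r1 = 5 - 9 = -4 (exactly as logged)
4. r3 = 9 - -4 = 13 (matches)
5. r1 = -4 + -5 = -9 (agrees with the transcript)
6. r1 = -9 - 13 = -22 (checks out)
7. r3 = -7 (same as recorded)
8. r2 = -5 - -22 = 17 (verified)
9. r3 = -7 * 17 = -119 (confirmed correct)
10. r1 = -(-22) = 22 (in agreement)
11. r1 = -119 (checks out)
12. r2 = -119 (confirmed correct)
13. r3 = 7 (no discrepancy)
14. r3 = 6 (matches)
Nothing is out of place; the run is error-free.

no error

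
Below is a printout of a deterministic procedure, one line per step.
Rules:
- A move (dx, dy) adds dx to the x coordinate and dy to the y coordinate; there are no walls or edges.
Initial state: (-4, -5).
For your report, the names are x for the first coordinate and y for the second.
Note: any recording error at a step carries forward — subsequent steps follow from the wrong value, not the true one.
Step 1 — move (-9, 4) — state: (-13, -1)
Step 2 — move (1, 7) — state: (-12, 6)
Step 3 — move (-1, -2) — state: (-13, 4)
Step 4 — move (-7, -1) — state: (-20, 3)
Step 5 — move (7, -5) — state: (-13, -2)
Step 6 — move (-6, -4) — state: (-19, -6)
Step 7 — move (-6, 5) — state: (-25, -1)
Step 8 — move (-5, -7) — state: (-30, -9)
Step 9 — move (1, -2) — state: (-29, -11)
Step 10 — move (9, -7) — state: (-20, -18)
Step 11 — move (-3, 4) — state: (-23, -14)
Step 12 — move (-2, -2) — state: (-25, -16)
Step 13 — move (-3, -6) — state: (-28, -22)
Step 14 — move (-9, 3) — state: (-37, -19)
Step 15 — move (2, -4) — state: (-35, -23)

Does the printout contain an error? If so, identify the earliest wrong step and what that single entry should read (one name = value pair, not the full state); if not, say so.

Step 1: x = -4 + (-9) = -13, y = -5 + (4) = -1 — consistent with the printout.
Step 2: x = -13 + (1) = -12, y = -1 + (7) = 6 — matches.
Step 3: x = -12 + (-1) = -13, y = 6 + (-2) = 4 — verified.
Step 4: x = -13 + (-7) = -20, y = 4 + (-1) = 3 — consistent with the printout.
Step 5: x = -20 + (7) = -13, y = 3 + (-5) = -2 — agrees with the printout.
Step 6: x = -13 + (-6) = -19, y = -2 + (-4) = -6 — consistent with the printout.
Step 7: x = -19 + (-6) = -25, y = -6 + (5) = -1 — exactly as logged.
Step 8: x = -25 + (-5) = -30, y = -1 + (-7) = -8 — the printout disagrees here.
That makes step 8 the first incorrect line — y = -8 is what it should show.

step 8, y = -8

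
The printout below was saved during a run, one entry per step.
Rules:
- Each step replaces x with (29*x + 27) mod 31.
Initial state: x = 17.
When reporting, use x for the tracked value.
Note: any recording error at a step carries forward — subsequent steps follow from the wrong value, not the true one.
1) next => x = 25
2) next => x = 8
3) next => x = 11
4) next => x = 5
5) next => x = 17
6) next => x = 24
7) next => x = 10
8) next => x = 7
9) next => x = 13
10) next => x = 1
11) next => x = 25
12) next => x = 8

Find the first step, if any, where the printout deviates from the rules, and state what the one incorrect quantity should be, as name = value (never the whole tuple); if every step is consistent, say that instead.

step 1, x = 24

Step 1: x = (29*17 + 27) mod 31 = 24 — this is not what the printout shows.
The audit stops at step 1: the recorded entry is wrong and should be x = 24.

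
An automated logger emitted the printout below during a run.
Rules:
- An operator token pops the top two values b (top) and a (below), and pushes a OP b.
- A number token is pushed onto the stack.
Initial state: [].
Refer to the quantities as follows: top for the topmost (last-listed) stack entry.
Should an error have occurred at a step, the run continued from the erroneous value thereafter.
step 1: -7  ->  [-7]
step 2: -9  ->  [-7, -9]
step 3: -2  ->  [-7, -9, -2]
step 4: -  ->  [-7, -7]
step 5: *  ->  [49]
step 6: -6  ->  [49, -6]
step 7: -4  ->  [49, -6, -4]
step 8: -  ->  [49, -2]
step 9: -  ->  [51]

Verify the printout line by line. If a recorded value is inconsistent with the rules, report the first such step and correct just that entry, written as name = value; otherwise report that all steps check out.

Step 1: push -7: top = -7 — consistent with the printout.
Step 2: push -9: top = -9 — same as recorded.
Step 3: push -2: top = -2 — verified.
Step 4: -9 - -2 = -7 — same as recorded.
Step 5: -7 * -7 = 49 — no discrepancy.
Step 6: push -6: top = -6 — checks out.
Step 7: push -4: top = -4 — agrees with the printout.
Step 8: -6 - -4 = -2 — checks out.
Step 9: 49 - -2 = 51 — in agreement.
The whole run recomputes cleanly — no discrepancies.

no error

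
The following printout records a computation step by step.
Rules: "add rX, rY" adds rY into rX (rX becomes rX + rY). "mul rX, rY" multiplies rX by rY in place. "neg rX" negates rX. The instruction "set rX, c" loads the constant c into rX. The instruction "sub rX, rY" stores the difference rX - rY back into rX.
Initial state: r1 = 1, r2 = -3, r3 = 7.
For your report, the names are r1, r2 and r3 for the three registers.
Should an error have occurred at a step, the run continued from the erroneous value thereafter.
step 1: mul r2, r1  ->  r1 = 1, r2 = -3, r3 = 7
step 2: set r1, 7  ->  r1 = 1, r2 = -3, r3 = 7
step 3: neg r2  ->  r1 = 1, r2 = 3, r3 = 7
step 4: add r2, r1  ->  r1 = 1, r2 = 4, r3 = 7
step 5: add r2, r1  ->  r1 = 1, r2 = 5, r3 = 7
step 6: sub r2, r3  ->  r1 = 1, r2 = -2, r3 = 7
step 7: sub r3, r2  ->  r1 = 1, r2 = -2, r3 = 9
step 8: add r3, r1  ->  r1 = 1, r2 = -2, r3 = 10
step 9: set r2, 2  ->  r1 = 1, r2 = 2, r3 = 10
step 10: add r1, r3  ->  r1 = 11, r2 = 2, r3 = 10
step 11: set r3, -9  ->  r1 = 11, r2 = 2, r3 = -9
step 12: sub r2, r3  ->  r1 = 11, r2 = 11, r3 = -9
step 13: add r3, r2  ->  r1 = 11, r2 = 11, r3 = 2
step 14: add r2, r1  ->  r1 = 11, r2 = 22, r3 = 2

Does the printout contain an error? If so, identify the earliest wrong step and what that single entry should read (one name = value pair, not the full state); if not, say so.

step 2, r1 = 7

Recomputing the run from the initial state:
step 1: r1 = 1, r2 = -3, r3 = 7
step 2: r1 = 7, r2 = -3, r3 = 7
step 3: r1 = 7, r2 = 3, r3 = 7
step 4: r1 = 7, r2 = 10, r3 = 7
step 5: r1 = 7, r2 = 17, r3 = 7
step 6: r1 = 7, r2 = 10, r3 = 7
step 7: r1 = 7, r2 = 10, r3 = -3
step 8: r1 = 7, r2 = 10, r3 = 4
step 9: r1 = 7, r2 = 2, r3 = 4
step 10: r1 = 11, r2 = 2, r3 = 4
step 11: r1 = 11, r2 = 2, r3 = -9
step 12: r1 = 11, r2 = 11, r3 = -9
step 13: r1 = 11, r2 = 11, r3 = 2
step 14: r1 = 11, r2 = 22, r3 = 2
The first disagreement with the printout is at step 2, where the value should be r1 = 7.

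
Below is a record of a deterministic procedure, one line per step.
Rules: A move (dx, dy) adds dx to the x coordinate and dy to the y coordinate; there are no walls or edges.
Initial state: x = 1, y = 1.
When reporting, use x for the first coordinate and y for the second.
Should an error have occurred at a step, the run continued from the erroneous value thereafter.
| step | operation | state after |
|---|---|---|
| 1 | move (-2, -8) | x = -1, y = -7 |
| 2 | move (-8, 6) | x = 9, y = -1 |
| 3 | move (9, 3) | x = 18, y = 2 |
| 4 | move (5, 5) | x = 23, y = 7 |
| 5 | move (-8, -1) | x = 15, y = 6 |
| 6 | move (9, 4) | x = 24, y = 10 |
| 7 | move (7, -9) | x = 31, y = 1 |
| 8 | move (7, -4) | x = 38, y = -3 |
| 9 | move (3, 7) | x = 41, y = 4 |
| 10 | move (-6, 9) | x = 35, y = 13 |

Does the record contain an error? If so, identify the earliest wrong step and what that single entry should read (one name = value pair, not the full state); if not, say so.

step 2, x = -9

Step 1: x = 1 + (-2) = -1, y = 1 + (-8) = -7 — no discrepancy.
Step 2: x = -1 + (-8) = -9, y = -7 + (6) = -1 — the entry is off here.
That makes step 2 the first incorrect line — x = -9 is what it should show.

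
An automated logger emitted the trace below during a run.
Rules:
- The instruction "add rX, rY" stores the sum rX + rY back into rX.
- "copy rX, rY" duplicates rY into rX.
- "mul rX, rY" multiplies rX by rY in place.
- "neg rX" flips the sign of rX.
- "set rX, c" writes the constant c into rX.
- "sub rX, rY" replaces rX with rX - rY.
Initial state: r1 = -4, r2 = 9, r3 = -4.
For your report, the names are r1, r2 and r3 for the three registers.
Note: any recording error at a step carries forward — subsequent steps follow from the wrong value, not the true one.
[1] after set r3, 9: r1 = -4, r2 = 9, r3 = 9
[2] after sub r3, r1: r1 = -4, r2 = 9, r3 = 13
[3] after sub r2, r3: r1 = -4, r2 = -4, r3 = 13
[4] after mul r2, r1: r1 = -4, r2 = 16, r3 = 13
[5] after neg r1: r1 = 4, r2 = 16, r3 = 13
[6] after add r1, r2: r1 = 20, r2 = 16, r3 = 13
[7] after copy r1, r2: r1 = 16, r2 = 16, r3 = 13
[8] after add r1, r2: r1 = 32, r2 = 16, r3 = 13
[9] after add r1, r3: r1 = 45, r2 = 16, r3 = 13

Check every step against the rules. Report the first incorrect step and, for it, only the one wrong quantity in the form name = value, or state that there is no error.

no error

1. r3 = 9 (consistent with the trace)
2. r3 = 9 - -4 = 13 (agrees with the trace)
3. r2 = 9 - 13 = -4 (in agreement)
4. r2 = -4 * -4 = 16 (checks out)
5. r1 = -(-4) = 4 (consistent with the trace)
6. r1 = 4 + 16 = 20 (no discrepancy)
7. r1 = 16 (verified)
8. r1 = 16 + 16 = 32 (confirmed correct)
9. r1 = 32 + 13 = 45 (confirmed correct)
All steps check out; nothing to correct.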